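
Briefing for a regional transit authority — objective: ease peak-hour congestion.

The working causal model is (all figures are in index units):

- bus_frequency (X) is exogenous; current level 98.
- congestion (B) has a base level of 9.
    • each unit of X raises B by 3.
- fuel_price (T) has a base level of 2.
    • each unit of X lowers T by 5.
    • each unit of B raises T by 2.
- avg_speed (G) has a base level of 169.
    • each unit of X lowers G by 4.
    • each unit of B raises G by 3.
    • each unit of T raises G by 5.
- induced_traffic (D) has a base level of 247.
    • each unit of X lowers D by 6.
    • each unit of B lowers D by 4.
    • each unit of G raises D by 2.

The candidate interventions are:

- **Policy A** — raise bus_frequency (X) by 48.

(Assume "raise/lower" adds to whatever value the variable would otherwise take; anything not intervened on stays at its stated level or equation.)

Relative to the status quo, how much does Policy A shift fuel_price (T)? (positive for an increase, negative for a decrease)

Baseline:
  X = 98
  B = 9 + 3·98 = 303
  T = 2 − 5·98 + 2·303 = 118
Policy A (X + 48):
  X = 98 + 48 = 146
  B = 9 + 3·146 = 447
  T = 2 − 5·146 + 2·447 = 166
Change in T: 166 − 118 = 48

48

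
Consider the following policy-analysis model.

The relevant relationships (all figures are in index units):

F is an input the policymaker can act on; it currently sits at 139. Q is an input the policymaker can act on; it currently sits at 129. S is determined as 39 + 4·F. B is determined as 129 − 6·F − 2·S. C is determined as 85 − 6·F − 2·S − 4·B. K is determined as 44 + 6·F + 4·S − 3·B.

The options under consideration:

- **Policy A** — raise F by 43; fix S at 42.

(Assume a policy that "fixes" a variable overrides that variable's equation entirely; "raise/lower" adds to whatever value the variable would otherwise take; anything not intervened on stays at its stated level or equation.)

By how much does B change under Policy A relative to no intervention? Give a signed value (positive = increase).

Baseline:
  F = 139
  S = 39 + 4·139 = 595
  B = 129 − 6·139 − 2·595 = -1895
Policy A (F + 43, S := 42):
  F = 139 + 43 = 182
  S = 42
  B = 129 − 6·182 − 2·42 = -1047
Change in B: -1047 − (-1895) = 848

848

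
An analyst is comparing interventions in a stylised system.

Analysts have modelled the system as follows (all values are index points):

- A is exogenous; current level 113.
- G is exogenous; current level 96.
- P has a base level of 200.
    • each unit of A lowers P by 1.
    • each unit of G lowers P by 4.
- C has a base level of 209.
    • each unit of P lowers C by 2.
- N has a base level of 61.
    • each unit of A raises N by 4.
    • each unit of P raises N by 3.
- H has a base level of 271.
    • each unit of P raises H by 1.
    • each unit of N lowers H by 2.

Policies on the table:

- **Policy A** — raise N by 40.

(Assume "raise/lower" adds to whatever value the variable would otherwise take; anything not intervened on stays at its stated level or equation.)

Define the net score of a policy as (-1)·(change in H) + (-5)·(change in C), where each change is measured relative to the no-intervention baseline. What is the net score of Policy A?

Baseline:
  A = 113
  G = 96
  P = 200 − 113 − 4·96 = -297
  C = 209 − 2·(-297) = 803
  N = 61 + 4·113 + 3·(-297) = -378
  H = 271 + (-297) − 2·(-378) = 730
Policy A (N + 40):
  A = 113
  G = 96
  P = 200 − 113 − 4·96 = -297
  C = 209 − 2·(-297) = 803
  N = 61 + 4·113 + 3·(-297) (+40 from intervention) = -338
  H = 271 + (-297) − 2·(-338) = 650
ΔH = 650 − 730 = -80; ΔC = 803 − 803 = 0
Score = (-1)·(-80) + (-5)·0 = 80

80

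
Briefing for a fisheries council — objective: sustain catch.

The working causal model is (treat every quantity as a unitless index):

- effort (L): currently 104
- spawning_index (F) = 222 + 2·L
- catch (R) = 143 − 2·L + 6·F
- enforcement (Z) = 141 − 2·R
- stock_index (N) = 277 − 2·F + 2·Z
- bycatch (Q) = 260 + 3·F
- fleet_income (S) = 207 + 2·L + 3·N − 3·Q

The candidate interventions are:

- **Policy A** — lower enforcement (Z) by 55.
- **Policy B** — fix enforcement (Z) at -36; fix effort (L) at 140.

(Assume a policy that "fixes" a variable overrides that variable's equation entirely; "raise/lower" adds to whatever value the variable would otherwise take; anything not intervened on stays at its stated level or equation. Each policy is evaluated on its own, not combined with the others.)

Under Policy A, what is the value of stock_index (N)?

-10471

Policy A (Z − 55):
  L = 104
  F = 222 + 2·104 = 430
  R = 143 − 2·104 + 6·430 = 2515
  Z = 141 − 2·2515 (−55 from intervention) = -4944
  N = 277 − 2·430 + 2·(-4944) = -10471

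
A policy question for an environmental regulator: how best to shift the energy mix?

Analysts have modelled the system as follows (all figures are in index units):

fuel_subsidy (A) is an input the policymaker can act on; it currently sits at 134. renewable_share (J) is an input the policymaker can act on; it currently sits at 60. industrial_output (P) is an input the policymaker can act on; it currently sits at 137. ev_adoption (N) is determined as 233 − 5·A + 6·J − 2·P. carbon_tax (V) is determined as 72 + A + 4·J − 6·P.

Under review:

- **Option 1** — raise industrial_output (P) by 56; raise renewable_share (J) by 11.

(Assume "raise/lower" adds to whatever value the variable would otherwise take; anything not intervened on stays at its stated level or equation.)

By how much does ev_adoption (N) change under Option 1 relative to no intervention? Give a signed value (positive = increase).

-46

Baseline:
  A = 134
  J = 60
  P = 137
  N = 233 − 5·134 + 6·60 − 2·137 = -351
Option 1 (P + 56, J + 11):
  A = 134
  J = 60 + 11 = 71
  P = 137 + 56 = 193
  N = 233 − 5·134 + 6·71 − 2·193 = -397
Change in N: -397 − (-351) = -46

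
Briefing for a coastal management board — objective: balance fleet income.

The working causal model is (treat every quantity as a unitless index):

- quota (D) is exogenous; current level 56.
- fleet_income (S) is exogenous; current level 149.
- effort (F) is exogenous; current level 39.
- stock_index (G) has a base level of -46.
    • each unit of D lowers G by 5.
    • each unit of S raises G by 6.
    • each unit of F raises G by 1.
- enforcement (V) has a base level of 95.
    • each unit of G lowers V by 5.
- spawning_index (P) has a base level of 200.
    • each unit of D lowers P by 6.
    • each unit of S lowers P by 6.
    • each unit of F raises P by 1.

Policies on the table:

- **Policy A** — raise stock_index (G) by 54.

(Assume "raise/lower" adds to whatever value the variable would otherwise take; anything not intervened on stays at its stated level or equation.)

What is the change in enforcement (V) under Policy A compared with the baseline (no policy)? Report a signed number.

-270

Baseline:
  D = 56
  S = 149
  F = 39
  G = -46 − 5·56 + 6·149 + 39 = 607
  V = 95 − 5·607 = -2940
Policy A (G + 54):
  D = 56
  S = 149
  F = 39
  G = -46 − 5·56 + 6·149 + 39 (+54 from intervention) = 661
  V = 95 − 5·661 = -3210
Change in V: -3210 − (-2940) = -270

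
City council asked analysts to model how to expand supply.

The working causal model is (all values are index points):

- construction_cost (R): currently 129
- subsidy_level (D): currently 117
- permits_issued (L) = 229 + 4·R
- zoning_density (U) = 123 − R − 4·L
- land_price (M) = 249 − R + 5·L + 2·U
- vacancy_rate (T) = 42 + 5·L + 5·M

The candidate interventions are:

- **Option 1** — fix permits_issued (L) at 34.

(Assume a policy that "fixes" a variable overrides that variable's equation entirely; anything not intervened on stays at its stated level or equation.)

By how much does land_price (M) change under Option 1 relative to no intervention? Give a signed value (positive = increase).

Baseline:
  R = 129
  L = 229 + 4·129 = 745
  U = 123 − 129 − 4·745 = -2986
  M = 249 − 129 + 5·745 + 2·(-2986) = -2127
Option 1 (L := 34):
  R = 129
  L = 34
  U = 123 − 129 − 4·34 = -142
  M = 249 − 129 + 5·34 + 2·(-142) = 6
Change in M: 6 − (-2127) = 2133

2133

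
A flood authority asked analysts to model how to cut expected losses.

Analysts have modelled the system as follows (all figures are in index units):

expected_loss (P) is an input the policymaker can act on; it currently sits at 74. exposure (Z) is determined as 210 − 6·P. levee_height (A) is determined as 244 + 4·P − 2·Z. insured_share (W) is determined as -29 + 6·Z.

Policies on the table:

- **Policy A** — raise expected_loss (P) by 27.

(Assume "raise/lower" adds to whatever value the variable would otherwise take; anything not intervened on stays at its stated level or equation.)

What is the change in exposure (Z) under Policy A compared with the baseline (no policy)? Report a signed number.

-162

Baseline:
  P = 74
  Z = 210 − 6·74 = -234
Policy A (P + 27):
  P = 74 + 27 = 101
  Z = 210 − 6·101 = -396
Change in Z: -396 − (-234) = -162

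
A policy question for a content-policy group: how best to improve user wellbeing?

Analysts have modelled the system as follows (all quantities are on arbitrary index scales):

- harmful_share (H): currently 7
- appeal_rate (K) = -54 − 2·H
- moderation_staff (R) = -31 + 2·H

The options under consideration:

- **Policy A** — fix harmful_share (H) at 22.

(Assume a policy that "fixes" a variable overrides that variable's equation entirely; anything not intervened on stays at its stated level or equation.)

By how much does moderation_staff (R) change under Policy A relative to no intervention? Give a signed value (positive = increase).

Baseline:
  H = 7
  R = -31 + 2·7 = -17
Policy A (H := 22):
  H = 22
  R = -31 + 2·22 = 13
Change in R: 13 − (-17) = 30

30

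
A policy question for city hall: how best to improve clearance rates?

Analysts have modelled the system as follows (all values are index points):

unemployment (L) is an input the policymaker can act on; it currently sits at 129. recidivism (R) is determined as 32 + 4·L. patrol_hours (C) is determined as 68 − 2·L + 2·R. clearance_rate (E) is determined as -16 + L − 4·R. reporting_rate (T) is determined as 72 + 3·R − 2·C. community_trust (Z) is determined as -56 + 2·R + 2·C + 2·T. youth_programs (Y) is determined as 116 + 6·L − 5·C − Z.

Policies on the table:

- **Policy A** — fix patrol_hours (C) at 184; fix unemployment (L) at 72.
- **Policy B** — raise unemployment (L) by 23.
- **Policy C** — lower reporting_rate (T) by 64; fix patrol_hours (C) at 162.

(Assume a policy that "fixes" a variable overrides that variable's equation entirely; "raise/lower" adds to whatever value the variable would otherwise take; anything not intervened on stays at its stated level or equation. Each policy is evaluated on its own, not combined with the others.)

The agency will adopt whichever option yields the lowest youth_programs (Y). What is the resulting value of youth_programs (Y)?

Policy A (C := 184, L := 72):
  L = 72
  R = 32 + 4·72 = 320
  C = 184
  T = 72 + 3·320 − 2·184 = 664
  Z = -56 + 2·320 + 2·184 + 2·664 = 2280
  Y = 116 + 6·72 − 5·184 − 2280 = -2652
Policy B (L + 23):
  L = 129 + 23 = 152
  R = 32 + 4·152 = 640
  C = 68 − 2·152 + 2·640 = 1044
  T = 72 + 3·640 − 2·1044 = -96
  Z = -56 + 2·640 + 2·1044 + 2·(-96) = 3120
  Y = 116 + 6·152 − 5·1044 − 3120 = -7312
Policy C (T − 64, C := 162):
  L = 129
  R = 32 + 4·129 = 548
  C = 162
  T = 72 + 3·548 − 2·162 (−64 from intervention) = 1328
  Z = -56 + 2·548 + 2·162 + 2·1328 = 4020
  Y = 116 + 6·129 − 5·162 − 4020 = -3940
Comparing — Policy A: Y=-2652, Policy B: Y=-7312, Policy C: Y=-3940. Lowest is -7312 (Policy B).

-7312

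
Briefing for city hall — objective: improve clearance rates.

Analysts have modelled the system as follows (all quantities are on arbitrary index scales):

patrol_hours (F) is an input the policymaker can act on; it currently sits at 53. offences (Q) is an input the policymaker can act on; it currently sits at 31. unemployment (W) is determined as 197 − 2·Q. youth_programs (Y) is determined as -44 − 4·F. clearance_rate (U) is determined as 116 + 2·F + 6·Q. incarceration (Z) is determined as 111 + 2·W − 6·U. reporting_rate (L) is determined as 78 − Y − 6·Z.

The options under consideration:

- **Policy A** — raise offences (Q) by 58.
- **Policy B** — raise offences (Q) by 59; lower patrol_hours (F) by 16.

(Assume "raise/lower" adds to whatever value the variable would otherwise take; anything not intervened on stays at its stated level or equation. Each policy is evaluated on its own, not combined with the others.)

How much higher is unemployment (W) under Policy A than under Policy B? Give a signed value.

2

Policy A (Q + 58):
  Q = 31 + 58 = 89
  W = 197 − 2·89 = 19
Policy B (Q + 59, F − 16):
  Q = 31 + 59 = 90
  W = 197 − 2·90 = 17
W: 19 − 17 = 2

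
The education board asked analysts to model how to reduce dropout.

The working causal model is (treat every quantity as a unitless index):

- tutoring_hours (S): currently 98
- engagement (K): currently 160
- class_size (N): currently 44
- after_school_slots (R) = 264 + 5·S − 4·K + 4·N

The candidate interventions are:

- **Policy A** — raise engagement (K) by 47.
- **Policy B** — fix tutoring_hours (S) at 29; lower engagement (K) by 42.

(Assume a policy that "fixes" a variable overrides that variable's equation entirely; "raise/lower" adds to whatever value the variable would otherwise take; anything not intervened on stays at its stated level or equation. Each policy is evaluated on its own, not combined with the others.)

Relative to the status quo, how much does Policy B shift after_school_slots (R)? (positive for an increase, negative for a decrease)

-177

Baseline:
  S = 98
  K = 160
  N = 44
  R = 264 + 5·98 − 4·160 + 4·44 = 290
Policy B (S := 29, K − 42):
  S = 29
  K = 160 − 42 = 118
  N = 44
  R = 264 + 5·29 − 4·118 + 4·44 = 113
Change in R: 113 − 290 = -177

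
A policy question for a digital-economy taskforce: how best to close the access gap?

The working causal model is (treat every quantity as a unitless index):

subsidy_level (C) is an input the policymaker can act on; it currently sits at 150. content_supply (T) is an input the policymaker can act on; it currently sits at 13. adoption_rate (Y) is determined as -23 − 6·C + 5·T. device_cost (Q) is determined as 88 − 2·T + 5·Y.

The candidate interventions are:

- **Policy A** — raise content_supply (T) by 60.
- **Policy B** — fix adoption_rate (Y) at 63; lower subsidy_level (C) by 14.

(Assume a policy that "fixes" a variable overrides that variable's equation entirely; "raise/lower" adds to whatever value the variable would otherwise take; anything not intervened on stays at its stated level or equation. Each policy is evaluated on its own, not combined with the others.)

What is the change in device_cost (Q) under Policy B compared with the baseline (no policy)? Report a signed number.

Baseline:
  C = 150
  T = 13
  Y = -23 − 6·150 + 5·13 = -858
  Q = 88 − 2·13 + 5·(-858) = -4228
Policy B (Y := 63, C − 14):
  C = 150 − 14 = 136
  T = 13
  Y = 63
  Q = 88 − 2·13 + 5·63 = 377
Change in Q: 377 − (-4228) = 4605

4605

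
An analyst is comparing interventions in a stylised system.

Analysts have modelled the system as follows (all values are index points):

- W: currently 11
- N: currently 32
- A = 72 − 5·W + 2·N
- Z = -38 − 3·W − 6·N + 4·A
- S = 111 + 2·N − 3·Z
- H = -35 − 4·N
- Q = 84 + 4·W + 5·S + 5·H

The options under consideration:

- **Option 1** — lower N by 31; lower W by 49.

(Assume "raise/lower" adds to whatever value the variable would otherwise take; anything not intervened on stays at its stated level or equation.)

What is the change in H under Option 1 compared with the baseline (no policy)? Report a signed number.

124

Baseline:
  N = 32
  H = -35 − 4·32 = -163
Option 1 (N − 31, W − 49):
  N = 32 − 31 = 1
  H = -35 − 4·1 = -39
Change in H: -39 − (-163) = 124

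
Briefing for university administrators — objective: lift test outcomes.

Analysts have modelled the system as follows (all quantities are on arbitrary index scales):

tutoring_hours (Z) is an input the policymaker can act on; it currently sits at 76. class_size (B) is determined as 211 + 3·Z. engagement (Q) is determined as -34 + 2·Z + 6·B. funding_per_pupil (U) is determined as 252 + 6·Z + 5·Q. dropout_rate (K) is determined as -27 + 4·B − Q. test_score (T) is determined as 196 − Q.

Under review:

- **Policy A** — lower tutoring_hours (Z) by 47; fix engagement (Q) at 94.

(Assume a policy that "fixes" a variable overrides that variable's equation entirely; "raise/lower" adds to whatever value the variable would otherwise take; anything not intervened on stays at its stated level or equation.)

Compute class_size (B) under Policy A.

298

Policy A (Z − 47, Q := 94):
  Z = 76 − 47 = 29
  B = 211 + 3·29 = 298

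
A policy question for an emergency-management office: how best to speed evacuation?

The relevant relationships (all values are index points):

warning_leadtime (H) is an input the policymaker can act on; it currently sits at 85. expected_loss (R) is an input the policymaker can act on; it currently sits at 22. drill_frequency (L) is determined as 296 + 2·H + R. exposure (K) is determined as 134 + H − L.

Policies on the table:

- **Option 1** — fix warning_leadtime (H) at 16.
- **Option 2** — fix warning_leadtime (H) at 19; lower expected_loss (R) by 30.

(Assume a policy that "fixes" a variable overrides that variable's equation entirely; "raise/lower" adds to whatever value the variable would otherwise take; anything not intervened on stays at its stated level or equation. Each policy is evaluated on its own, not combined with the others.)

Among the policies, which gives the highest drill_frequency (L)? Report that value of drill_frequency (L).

Option 1 (H := 16):
  H = 16
  R = 22
  L = 296 + 2·16 + 22 = 350
Option 2 (H := 19, R − 30):
  H = 19
  R = 22 − 30 = -8
  L = 296 + 2·19 + (-8) = 326
Comparing — Option 1: L=350, Option 2: L=326. Highest is 350 (Option 1).

350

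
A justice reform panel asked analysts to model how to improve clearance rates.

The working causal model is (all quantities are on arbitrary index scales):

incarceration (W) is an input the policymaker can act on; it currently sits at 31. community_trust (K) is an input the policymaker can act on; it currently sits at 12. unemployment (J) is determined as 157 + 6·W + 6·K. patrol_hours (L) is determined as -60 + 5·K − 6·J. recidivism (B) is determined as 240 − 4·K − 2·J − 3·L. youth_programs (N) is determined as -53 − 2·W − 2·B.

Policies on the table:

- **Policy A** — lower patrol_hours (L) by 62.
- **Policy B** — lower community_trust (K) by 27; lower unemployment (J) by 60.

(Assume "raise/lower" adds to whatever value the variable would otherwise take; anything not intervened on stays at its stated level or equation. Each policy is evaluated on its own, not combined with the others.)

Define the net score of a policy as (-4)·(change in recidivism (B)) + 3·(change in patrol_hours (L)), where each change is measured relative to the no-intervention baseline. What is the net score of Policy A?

Baseline:
  W = 31
  K = 12
  J = 157 + 6·31 + 6·12 = 415
  L = -60 + 5·12 − 6·415 = -2490
  B = 240 − 4·12 − 2·415 − 3·(-2490) = 6832
Policy A (L − 62):
  W = 31
  K = 12
  J = 157 + 6·31 + 6·12 = 415
  L = -60 + 5·12 − 6·415 (−62 from intervention) = -2552
  B = 240 − 4·12 − 2·415 − 3·(-2552) = 7018
ΔB = 7018 − 6832 = 186; ΔL = -2552 − (-2490) = -62
Score = (-4)·186 + 3·(-62) = -930

-930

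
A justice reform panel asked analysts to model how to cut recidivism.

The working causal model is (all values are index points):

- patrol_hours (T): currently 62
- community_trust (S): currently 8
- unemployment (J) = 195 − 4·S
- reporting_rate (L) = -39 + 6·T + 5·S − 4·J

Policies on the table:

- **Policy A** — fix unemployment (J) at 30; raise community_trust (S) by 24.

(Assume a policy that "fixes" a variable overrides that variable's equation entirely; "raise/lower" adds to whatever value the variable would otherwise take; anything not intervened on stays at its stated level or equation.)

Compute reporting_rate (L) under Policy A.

373

Policy A (J := 30, S + 24):
  T = 62
  S = 8 + 24 = 32
  J = 30
  L = -39 + 6·62 + 5·32 − 4·30 = 373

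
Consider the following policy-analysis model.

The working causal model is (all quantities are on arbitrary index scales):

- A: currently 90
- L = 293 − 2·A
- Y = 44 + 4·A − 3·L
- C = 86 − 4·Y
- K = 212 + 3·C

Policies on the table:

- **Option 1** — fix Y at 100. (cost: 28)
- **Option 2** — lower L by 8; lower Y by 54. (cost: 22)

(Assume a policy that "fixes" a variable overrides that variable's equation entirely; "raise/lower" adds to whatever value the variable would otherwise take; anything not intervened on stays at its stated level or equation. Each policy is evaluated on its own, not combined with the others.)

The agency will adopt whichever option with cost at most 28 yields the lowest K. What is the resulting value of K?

-730

Option 1 (Y := 100):
  A = 90
  L = 293 − 2·90 = 113
  Y = 100
  C = 86 − 4·100 = -314
  K = 212 + 3·(-314) = -730
Option 2 (L − 8, Y − 54):
  A = 90
  L = 293 − 2·90 (−8 from intervention) = 105
  Y = 44 + 4·90 − 3·105 (−54 from intervention) = 35
  C = 86 − 4·35 = -54
  K = 212 + 3·(-54) = 50
Comparing — Option 1: K=-730, Option 2: K=50. Lowest is -730 (Option 1).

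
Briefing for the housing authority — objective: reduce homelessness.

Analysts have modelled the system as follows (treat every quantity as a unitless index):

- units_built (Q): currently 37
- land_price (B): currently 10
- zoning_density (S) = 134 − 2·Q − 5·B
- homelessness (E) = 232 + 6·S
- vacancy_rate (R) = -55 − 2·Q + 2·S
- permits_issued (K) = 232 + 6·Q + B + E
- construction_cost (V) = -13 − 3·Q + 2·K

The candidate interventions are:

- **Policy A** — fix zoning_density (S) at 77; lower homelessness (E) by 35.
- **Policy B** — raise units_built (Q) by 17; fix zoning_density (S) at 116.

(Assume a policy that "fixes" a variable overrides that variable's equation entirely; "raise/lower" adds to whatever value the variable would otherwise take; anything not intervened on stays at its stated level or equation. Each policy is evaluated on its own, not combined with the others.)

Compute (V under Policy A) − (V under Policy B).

-691

Policy A (S := 77, E − 35):
  Q = 37
  B = 10
  S = 77
  E = 232 + 6·77 (−35 from intervention) = 659
  K = 232 + 6·37 + 10 + 659 = 1123
  V = -13 − 3·37 + 2·1123 = 2122
Policy B (Q + 17, S := 116):
  Q = 37 + 17 = 54
  B = 10
  S = 116
  E = 232 + 6·116 = 928
  K = 232 + 6·54 + 10 + 928 = 1494
  V = -13 − 3·54 + 2·1494 = 2813
V: 2122 − 2813 = -691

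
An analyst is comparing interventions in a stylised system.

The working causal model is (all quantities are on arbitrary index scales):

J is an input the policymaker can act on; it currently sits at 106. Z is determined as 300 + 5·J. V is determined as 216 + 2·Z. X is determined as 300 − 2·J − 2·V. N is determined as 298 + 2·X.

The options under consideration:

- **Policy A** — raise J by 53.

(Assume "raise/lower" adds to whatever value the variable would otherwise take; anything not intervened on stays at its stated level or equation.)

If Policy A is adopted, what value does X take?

-4830

Policy A (J + 53):
  J = 106 + 53 = 159
  Z = 300 + 5·159 = 1095
  V = 216 + 2·1095 = 2406
  X = 300 − 2·159 − 2·2406 = -4830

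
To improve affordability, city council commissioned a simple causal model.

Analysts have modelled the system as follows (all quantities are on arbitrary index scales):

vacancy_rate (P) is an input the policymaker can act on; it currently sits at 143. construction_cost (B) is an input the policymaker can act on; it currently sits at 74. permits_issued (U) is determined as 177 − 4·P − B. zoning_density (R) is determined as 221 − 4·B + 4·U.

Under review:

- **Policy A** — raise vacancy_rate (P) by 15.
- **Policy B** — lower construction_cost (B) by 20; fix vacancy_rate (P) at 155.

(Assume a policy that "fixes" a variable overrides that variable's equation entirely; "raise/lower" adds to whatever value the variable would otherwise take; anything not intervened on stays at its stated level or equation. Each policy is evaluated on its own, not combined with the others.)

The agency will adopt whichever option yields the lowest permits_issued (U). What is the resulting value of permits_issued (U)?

-529

Policy A (P + 15):
  P = 143 + 15 = 158
  B = 74
  U = 177 − 4·158 − 74 = -529
Policy B (B − 20, P := 155):
  P = 155
  B = 74 − 20 = 54
  U = 177 − 4·155 − 54 = -497
Comparing — Policy A: U=-529, Policy B: U=-497. Lowest is -529 (Policy A).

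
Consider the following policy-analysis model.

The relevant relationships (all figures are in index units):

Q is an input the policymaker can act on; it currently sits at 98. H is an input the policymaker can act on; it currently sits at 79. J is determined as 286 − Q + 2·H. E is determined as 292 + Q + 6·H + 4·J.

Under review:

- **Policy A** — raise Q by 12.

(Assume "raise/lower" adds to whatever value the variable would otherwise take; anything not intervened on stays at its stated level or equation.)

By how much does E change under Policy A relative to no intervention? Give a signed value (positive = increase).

Baseline:
  Q = 98
  H = 79
  J = 286 − 98 + 2·79 = 346
  E = 292 + 98 + 6·79 + 4·346 = 2248
Policy A (Q + 12):
  Q = 98 + 12 = 110
  H = 79
  J = 286 − 110 + 2·79 = 334
  E = 292 + 110 + 6·79 + 4·334 = 2212
Change in E: 2212 − 2248 = -36

-36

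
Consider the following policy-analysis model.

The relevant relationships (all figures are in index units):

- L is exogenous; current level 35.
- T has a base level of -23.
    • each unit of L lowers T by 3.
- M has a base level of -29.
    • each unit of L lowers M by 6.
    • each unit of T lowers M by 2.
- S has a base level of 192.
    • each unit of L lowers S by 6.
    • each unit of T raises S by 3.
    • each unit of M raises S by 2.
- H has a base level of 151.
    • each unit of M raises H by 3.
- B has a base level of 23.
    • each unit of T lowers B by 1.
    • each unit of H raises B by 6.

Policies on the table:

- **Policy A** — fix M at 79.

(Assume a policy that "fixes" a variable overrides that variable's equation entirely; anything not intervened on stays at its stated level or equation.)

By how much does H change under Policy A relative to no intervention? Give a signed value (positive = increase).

186

Baseline:
  L = 35
  T = -23 − 3·35 = -128
  M = -29 − 6·35 − 2·(-128) = 17
  H = 151 + 3·17 = 202
Policy A (M := 79):
  L = 35
  T = -23 − 3·35 = -128
  M = 79
  H = 151 + 3·79 = 388
Change in H: 388 − 202 = 186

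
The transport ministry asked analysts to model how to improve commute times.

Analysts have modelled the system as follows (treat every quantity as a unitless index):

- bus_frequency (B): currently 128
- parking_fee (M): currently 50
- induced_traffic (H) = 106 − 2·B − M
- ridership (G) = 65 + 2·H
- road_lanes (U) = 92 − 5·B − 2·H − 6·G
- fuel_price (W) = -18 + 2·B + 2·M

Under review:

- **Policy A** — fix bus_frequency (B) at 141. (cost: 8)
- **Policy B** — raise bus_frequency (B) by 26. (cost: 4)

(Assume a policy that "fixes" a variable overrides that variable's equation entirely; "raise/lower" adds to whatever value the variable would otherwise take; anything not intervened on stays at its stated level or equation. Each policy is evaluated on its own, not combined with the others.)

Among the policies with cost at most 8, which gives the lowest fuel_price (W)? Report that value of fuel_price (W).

Policy A (B := 141):
  B = 141
  M = 50
  W = -18 + 2·141 + 2·50 = 364
Policy B (B + 26):
  B = 128 + 26 = 154
  M = 50
  W = -18 + 2·154 + 2·50 = 390
Comparing — Policy A: W=364, Policy B: W=390. Lowest is 364 (Policy A).

364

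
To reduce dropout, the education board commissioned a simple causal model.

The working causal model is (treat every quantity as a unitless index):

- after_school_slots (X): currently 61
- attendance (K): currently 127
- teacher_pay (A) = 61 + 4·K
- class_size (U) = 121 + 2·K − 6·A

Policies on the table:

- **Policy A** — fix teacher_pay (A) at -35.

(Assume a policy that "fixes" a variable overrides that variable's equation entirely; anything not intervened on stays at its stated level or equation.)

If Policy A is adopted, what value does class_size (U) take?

Policy A (A := -35):
  K = 127
  A = -35
  U = 121 + 2·127 − 6·(-35) = 585

585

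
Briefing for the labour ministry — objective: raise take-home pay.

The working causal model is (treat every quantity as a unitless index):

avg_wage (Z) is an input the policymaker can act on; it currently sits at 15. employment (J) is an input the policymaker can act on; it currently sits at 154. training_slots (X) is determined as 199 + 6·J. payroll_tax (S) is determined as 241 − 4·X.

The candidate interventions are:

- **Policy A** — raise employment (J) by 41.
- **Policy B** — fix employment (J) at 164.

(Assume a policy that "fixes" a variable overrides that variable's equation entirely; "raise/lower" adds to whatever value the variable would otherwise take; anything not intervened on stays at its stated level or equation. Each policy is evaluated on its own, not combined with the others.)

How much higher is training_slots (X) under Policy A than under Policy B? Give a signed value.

186

Policy A (J + 41):
  J = 154 + 41 = 195
  X = 199 + 6·195 = 1369
Policy B (J := 164):
  J = 164
  X = 199 + 6·164 = 1183
X: 1369 − 1183 = 186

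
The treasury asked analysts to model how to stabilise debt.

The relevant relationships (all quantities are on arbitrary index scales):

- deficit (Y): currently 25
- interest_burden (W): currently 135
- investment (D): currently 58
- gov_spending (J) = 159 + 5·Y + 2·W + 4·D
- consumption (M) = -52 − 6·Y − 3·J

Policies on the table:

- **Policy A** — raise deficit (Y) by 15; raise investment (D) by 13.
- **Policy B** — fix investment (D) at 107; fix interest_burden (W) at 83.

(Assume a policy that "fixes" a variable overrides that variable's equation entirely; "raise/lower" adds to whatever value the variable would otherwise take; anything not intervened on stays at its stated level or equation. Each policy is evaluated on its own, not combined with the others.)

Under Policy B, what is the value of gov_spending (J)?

Policy B (D := 107, W := 83):
  Y = 25
  W = 83
  D = 107
  J = 159 + 5·25 + 2·83 + 4·107 = 878

878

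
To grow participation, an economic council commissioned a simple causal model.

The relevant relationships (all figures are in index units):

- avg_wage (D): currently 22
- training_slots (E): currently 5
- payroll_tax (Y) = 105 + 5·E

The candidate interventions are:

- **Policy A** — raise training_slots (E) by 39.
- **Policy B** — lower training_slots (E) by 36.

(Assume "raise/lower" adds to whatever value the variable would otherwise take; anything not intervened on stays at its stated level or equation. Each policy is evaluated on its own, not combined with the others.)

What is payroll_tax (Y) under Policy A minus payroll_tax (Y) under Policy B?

375

Policy A (E + 39):
  E = 5 + 39 = 44
  Y = 105 + 5·44 = 325
Policy B (E − 36):
  E = 5 − 36 = -31
  Y = 105 + 5·(-31) = -50
Y: 325 − (-50) = 375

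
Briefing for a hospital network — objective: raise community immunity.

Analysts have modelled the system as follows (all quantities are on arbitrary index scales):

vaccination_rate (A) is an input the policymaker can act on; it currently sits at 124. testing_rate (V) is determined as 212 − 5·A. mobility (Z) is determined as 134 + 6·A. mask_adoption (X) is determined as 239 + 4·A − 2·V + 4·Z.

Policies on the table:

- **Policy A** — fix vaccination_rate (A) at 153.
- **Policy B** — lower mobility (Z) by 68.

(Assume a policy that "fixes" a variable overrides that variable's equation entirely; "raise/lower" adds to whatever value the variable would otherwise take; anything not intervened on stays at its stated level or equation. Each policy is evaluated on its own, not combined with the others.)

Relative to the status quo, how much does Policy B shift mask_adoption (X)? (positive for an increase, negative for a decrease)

Baseline:
  A = 124
  V = 212 − 5·124 = -408
  Z = 134 + 6·124 = 878
  X = 239 + 4·124 − 2·(-408) + 4·878 = 5063
Policy B (Z − 68):
  A = 124
  V = 212 − 5·124 = -408
  Z = 134 + 6·124 (−68 from intervention) = 810
  X = 239 + 4·124 − 2·(-408) + 4·810 = 4791
Change in X: 4791 − 5063 = -272

-272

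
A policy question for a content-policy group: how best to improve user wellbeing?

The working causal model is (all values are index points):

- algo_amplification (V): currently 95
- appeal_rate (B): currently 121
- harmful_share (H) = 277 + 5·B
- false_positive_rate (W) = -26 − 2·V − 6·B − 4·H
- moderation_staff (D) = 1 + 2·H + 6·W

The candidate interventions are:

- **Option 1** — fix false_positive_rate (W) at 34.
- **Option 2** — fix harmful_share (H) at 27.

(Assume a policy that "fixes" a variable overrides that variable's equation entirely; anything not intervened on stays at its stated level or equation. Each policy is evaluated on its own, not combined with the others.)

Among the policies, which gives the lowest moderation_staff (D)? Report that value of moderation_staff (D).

Option 1 (W := 34):
  V = 95
  B = 121
  H = 277 + 5·121 = 882
  W = 34
  D = 1 + 2·882 + 6·34 = 1969
Option 2 (H := 27):
  V = 95
  B = 121
  H = 27
  W = -26 − 2·95 − 6·121 − 4·27 = -1050
  D = 1 + 2·27 + 6·(-1050) = -6245
Comparing — Option 1: D=1969, Option 2: D=-6245. Lowest is -6245 (Option 2).

-6245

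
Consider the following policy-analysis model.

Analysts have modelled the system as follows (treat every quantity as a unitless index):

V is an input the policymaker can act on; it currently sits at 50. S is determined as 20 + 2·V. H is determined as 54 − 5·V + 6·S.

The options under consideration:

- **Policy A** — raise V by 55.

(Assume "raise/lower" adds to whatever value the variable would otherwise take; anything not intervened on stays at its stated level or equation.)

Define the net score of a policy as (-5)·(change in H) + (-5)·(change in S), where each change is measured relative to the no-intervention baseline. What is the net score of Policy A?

-2475

Baseline:
  V = 50
  S = 20 + 2·50 = 120
  H = 54 − 5·50 + 6·120 = 524
Policy A (V + 55):
  V = 50 + 55 = 105
  S = 20 + 2·105 = 230
  H = 54 − 5·105 + 6·230 = 909
ΔH = 909 − 524 = 385; ΔS = 230 − 120 = 110
Score = (-5)·385 + (-5)·110 = -2475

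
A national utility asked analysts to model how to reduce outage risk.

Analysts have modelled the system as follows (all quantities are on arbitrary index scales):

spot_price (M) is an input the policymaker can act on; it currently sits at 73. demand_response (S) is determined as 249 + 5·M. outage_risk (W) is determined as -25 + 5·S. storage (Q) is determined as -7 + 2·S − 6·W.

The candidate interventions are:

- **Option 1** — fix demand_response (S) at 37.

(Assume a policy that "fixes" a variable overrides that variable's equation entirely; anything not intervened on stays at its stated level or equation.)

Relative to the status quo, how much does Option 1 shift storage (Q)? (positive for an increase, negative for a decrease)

Baseline:
  M = 73
  S = 249 + 5·73 = 614
  W = -25 + 5·614 = 3045
  Q = -7 + 2·614 − 6·3045 = -17049
Option 1 (S := 37):
  M = 73
  S = 37
  W = -25 + 5·37 = 160
  Q = -7 + 2·37 − 6·160 = -893
Change in Q: -893 − (-17049) = 16156

16156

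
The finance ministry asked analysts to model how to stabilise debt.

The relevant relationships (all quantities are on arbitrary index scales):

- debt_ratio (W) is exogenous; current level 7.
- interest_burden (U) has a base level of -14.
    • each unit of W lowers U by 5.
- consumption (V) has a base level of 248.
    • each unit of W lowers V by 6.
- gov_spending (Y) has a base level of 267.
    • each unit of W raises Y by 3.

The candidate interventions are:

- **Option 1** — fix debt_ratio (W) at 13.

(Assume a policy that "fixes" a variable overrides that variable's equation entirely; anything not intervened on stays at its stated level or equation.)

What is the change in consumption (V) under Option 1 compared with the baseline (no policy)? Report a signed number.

Baseline:
  W = 7
  V = 248 − 6·7 = 206
Option 1 (W := 13):
  W = 13
  V = 248 − 6·13 = 170
Change in V: 170 − 206 = -36

-36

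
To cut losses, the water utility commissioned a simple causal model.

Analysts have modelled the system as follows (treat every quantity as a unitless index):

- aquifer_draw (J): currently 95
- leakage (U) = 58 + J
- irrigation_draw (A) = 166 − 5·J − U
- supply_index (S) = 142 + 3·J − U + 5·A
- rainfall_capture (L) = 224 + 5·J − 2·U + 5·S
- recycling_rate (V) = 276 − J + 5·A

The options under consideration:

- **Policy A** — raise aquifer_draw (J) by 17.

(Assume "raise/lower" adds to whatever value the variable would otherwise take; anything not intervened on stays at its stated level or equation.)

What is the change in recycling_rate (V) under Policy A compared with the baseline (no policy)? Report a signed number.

Baseline:
  J = 95
  U = 58 + 95 = 153
  A = 166 − 5·95 − 153 = -462
  V = 276 − 95 + 5·(-462) = -2129
Policy A (J + 17):
  J = 95 + 17 = 112
  U = 58 + 112 = 170
  A = 166 − 5·112 − 170 = -564
  V = 276 − 112 + 5·(-564) = -2656
Change in V: -2656 − (-2129) = -527

-527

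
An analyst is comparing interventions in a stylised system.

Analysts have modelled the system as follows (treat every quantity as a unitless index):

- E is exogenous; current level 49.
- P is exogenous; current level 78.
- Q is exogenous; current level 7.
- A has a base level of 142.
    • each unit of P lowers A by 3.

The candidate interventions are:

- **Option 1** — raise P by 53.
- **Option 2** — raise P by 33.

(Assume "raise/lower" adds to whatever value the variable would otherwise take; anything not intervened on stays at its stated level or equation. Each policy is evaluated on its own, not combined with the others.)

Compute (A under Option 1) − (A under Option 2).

Option 1 (P + 53):
  P = 78 + 53 = 131
  A = 142 − 3·131 = -251
Option 2 (P + 33):
  P = 78 + 33 = 111
  A = 142 − 3·111 = -191
A: -251 − (-191) = -60

-60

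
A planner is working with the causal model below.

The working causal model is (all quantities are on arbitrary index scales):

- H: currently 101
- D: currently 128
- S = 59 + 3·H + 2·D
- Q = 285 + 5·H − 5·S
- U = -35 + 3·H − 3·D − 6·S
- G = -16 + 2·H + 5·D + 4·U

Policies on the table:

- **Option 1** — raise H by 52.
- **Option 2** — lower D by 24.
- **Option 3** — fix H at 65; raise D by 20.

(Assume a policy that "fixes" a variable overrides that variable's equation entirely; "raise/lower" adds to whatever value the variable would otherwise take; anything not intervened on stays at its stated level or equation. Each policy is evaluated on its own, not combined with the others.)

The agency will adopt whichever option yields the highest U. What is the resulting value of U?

-3464

Option 1 (H + 52):
  H = 101 + 52 = 153
  D = 128
  S = 59 + 3·153 + 2·128 = 774
  U = -35 + 3·153 − 3·128 − 6·774 = -4604
Option 2 (D − 24):
  H = 101
  D = 128 − 24 = 104
  S = 59 + 3·101 + 2·104 = 570
  U = -35 + 3·101 − 3·104 − 6·570 = -3464
Option 3 (H := 65, D + 20):
  H = 65
  D = 128 + 20 = 148
  S = 59 + 3·65 + 2·148 = 550
  U = -35 + 3·65 − 3·148 − 6·550 = -3584
Comparing — Option 1: U=-4604, Option 2: U=-3464, Option 3: U=-3584. Highest is -3464 (Option 2).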